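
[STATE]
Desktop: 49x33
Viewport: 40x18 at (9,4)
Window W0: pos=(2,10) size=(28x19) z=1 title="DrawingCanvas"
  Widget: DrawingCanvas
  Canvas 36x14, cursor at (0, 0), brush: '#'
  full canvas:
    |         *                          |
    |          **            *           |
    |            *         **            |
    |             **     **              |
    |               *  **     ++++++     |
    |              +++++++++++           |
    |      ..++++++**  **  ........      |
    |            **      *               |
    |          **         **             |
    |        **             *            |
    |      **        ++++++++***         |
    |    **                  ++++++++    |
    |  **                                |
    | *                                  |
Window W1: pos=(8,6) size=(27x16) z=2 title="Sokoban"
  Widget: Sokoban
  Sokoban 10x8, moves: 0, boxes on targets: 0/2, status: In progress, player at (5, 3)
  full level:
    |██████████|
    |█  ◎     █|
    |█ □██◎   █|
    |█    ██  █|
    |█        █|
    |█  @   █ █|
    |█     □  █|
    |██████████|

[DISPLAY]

                                        
                                        
━━━━━━━━━━━━━━━━━━━━━━━━━┓              
 Sokoban                 ┃              
─────────────────────────┨              
██████████               ┃              
█  ◎     █               ┃              
█ □██◎   █               ┃              
█    ██  █               ┃              
█        █               ┃              
█  @   █ █               ┃              
█     □  █               ┃              
██████████               ┃              
Moves: 0  0/2            ┃              
                         ┃              
                         ┃              
                         ┃              
━━━━━━━━━━━━━━━━━━━━━━━━━┛              


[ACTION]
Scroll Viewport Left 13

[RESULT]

                                        
                                        
        ┏━━━━━━━━━━━━━━━━━━━━━━━━━┓     
        ┃ Sokoban                 ┃     
        ┠─────────────────────────┨     
        ┃██████████               ┃     
  ┏━━━━━┃█  ◎     █               ┃     
  ┃ Draw┃█ □██◎   █               ┃     
  ┠─────┃█    ██  █               ┃     
  ┃+    ┃█        █               ┃     
  ┃     ┃█  @   █ █               ┃     
  ┃     ┃█     □  █               ┃     
  ┃     ┃██████████               ┃     
  ┃     ┃Moves: 0  0/2            ┃     
  ┃     ┃                         ┃     
  ┃     ┃                         ┃     
  ┃     ┃                         ┃     
  ┃     ┗━━━━━━━━━━━━━━━━━━━━━━━━━┛     


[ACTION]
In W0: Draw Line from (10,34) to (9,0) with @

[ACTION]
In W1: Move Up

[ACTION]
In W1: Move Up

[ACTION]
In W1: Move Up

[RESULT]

                                        
                                        
        ┏━━━━━━━━━━━━━━━━━━━━━━━━━┓     
        ┃ Sokoban                 ┃     
        ┠─────────────────────────┨     
        ┃██████████               ┃     
  ┏━━━━━┃█  ◎     █               ┃     
  ┃ Draw┃█ □██◎   █               ┃     
  ┠─────┃█  @ ██  █               ┃     
  ┃+    ┃█        █               ┃     
  ┃     ┃█      █ █               ┃     
  ┃     ┃█     □  █               ┃     
  ┃     ┃██████████               ┃     
  ┃     ┃Moves: 2  0/2            ┃     
  ┃     ┃                         ┃     
  ┃     ┃                         ┃     
  ┃     ┃                         ┃     
  ┃     ┗━━━━━━━━━━━━━━━━━━━━━━━━━┛     


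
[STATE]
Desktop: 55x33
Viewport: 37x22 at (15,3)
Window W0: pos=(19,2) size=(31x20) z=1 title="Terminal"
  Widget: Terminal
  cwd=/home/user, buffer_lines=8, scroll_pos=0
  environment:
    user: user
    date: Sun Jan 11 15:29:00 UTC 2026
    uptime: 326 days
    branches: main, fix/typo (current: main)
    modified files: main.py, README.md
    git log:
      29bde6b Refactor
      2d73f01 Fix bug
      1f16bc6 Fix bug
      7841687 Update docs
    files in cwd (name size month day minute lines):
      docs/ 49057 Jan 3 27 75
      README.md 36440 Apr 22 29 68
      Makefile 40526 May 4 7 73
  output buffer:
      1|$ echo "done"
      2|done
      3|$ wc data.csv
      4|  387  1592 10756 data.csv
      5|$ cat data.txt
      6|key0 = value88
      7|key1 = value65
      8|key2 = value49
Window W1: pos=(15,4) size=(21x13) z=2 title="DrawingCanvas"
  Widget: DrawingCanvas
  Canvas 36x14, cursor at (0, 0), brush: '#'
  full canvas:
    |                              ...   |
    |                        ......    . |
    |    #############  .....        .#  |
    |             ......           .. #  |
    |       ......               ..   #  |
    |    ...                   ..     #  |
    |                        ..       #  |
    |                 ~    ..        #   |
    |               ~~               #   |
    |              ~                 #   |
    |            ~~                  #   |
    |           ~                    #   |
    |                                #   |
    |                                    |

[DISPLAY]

    ┃ Terminal                    ┃  
┏━━━━━━━━━━━━━━━━━━━┓─────────────┨  
┃ DrawingCanvas     ┃             ┃  
┠───────────────────┨             ┃  
┃+                  ┃             ┃  
┃                   ┃6 data.csv   ┃  
┃    #############  ┃             ┃  
┃             ......┃             ┃  
┃       ......      ┃             ┃  
┃    ...            ┃             ┃  
┃                   ┃             ┃  
┃                 ~ ┃             ┃  
┃               ~~  ┃             ┃  
┗━━━━━━━━━━━━━━━━━━━┛             ┃  
    ┃                             ┃  
    ┃                             ┃  
    ┃                             ┃  
    ┃                             ┃  
    ┗━━━━━━━━━━━━━━━━━━━━━━━━━━━━━┛  
                                     
                                     
                                     


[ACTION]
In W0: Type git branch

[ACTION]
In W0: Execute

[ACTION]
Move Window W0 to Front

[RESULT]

    ┃ Terminal                    ┃  
┏━━━┠─────────────────────────────┨  
┃ Dr┃$ echo "done"                ┃  
┠───┃done                         ┃  
┃+  ┃$ wc data.csv                ┃  
┃   ┃  387  1592 10756 data.csv   ┃  
┃   ┃$ cat data.txt               ┃  
┃   ┃key0 = value88               ┃  
┃   ┃key1 = value65               ┃  
┃   ┃key2 = value49               ┃  
┃   ┃$ git branch                 ┃  
┃   ┃* main                       ┃  
┃   ┃  fix/typo                   ┃  
┗━━━┃$ █                          ┃  
    ┃                             ┃  
    ┃                             ┃  
    ┃                             ┃  
    ┃                             ┃  
    ┗━━━━━━━━━━━━━━━━━━━━━━━━━━━━━┛  
                                     
                                     
                                     


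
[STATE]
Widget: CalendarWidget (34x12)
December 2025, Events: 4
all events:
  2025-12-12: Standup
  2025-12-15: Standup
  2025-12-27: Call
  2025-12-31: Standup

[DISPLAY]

          December 2025           
Mo Tu We Th Fr Sa Su              
 1  2  3  4  5  6  7              
 8  9 10 11 12* 13 14             
15* 16 17 18 19 20 21             
22 23 24 25 26 27* 28             
29 30 31*                         
                                  
                                  
                                  
                                  
                                  


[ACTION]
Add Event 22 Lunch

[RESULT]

          December 2025           
Mo Tu We Th Fr Sa Su              
 1  2  3  4  5  6  7              
 8  9 10 11 12* 13 14             
15* 16 17 18 19 20 21             
22* 23 24 25 26 27* 28            
29 30 31*                         
                                  
                                  
                                  
                                  
                                  


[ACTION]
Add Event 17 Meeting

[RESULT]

          December 2025           
Mo Tu We Th Fr Sa Su              
 1  2  3  4  5  6  7              
 8  9 10 11 12* 13 14             
15* 16 17* 18 19 20 21            
22* 23 24 25 26 27* 28            
29 30 31*                         
                                  
                                  
                                  
                                  
                                  


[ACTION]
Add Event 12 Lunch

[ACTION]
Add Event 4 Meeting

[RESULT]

          December 2025           
Mo Tu We Th Fr Sa Su              
 1  2  3  4*  5  6  7             
 8  9 10 11 12* 13 14             
15* 16 17* 18 19 20 21            
22* 23 24 25 26 27* 28            
29 30 31*                         
                                  
                                  
                                  
                                  
                                  


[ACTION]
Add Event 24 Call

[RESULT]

          December 2025           
Mo Tu We Th Fr Sa Su              
 1  2  3  4*  5  6  7             
 8  9 10 11 12* 13 14             
15* 16 17* 18 19 20 21            
22* 23 24* 25 26 27* 28           
29 30 31*                         
                                  
                                  
                                  
                                  
                                  


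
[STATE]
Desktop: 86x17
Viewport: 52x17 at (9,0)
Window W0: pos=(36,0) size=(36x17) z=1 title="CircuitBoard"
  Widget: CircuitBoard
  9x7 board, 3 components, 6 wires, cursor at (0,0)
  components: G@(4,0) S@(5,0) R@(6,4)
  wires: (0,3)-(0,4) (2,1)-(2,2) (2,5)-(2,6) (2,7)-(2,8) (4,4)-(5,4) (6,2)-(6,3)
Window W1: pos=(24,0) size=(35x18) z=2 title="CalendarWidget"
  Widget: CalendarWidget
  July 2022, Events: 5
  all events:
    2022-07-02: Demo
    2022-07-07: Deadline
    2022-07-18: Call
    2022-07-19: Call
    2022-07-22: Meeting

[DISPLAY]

               ┏━━━━━━━━━━━━━━━━━━━━━━━━━━━━━━━━━┓━━
               ┃ CalendarWidget                  ┃  
               ┠─────────────────────────────────┨──
               ┃            July 2022            ┃  
               ┃Mo Tu We Th Fr Sa Su             ┃  
               ┃             1  2*  3            ┃  
               ┃ 4  5  6  7*  8  9 10            ┃  
               ┃11 12 13 14 15 16 17             ┃  
               ┃18* 19* 20 21 22* 23 24          ┃  
               ┃25 26 27 28 29 30 31             ┃  
               ┃                                 ┃  
               ┃                                 ┃  
               ┃                                 ┃  
               ┃                                 ┃  
               ┃                                 ┃  
               ┃                                 ┃  
               ┃                                 ┃━━


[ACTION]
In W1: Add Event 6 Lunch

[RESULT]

               ┏━━━━━━━━━━━━━━━━━━━━━━━━━━━━━━━━━┓━━
               ┃ CalendarWidget                  ┃  
               ┠─────────────────────────────────┨──
               ┃            July 2022            ┃  
               ┃Mo Tu We Th Fr Sa Su             ┃  
               ┃             1  2*  3            ┃  
               ┃ 4  5  6*  7*  8  9 10           ┃  
               ┃11 12 13 14 15 16 17             ┃  
               ┃18* 19* 20 21 22* 23 24          ┃  
               ┃25 26 27 28 29 30 31             ┃  
               ┃                                 ┃  
               ┃                                 ┃  
               ┃                                 ┃  
               ┃                                 ┃  
               ┃                                 ┃  
               ┃                                 ┃  
               ┃                                 ┃━━


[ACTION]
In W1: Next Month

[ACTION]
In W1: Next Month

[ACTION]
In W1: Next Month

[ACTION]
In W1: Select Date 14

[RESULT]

               ┏━━━━━━━━━━━━━━━━━━━━━━━━━━━━━━━━━┓━━
               ┃ CalendarWidget                  ┃  
               ┠─────────────────────────────────┨──
               ┃           October 2022          ┃  
               ┃Mo Tu We Th Fr Sa Su             ┃  
               ┃                1  2             ┃  
               ┃ 3  4  5  6  7  8  9             ┃  
               ┃10 11 12 13 [14] 15 16           ┃  
               ┃17 18 19 20 21 22 23             ┃  
               ┃24 25 26 27 28 29 30             ┃  
               ┃31                               ┃  
               ┃                                 ┃  
               ┃                                 ┃  
               ┃                                 ┃  
               ┃                                 ┃  
               ┃                                 ┃  
               ┃                                 ┃━━


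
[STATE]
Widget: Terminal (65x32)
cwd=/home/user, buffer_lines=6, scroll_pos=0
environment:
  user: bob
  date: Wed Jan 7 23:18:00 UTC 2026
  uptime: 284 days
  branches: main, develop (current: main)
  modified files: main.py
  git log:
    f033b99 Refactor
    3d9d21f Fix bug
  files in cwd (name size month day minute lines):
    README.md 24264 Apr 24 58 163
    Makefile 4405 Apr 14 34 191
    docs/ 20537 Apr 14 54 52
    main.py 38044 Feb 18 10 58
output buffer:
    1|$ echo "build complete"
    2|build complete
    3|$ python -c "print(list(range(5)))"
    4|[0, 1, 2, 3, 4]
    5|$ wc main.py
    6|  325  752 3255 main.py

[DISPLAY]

$ echo "build complete"                                          
build complete                                                   
$ python -c "print(list(range(5)))"                              
[0, 1, 2, 3, 4]                                                  
$ wc main.py                                                     
  325  752 3255 main.py                                          
$ █                                                              
                                                                 
                                                                 
                                                                 
                                                                 
                                                                 
                                                                 
                                                                 
                                                                 
                                                                 
                                                                 
                                                                 
                                                                 
                                                                 
                                                                 
                                                                 
                                                                 
                                                                 
                                                                 
                                                                 
                                                                 
                                                                 
                                                                 
                                                                 
                                                                 
                                                                 


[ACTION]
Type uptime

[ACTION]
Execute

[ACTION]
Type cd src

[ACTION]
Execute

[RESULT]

$ echo "build complete"                                          
build complete                                                   
$ python -c "print(list(range(5)))"                              
[0, 1, 2, 3, 4]                                                  
$ wc main.py                                                     
  325  752 3255 main.py                                          
$ uptime                                                         
 10:00  up 284 days                                              
$ cd src                                                         
                                                                 
$ █                                                              
                                                                 
                                                                 
                                                                 
                                                                 
                                                                 
                                                                 
                                                                 
                                                                 
                                                                 
                                                                 
                                                                 
                                                                 
                                                                 
                                                                 
                                                                 
                                                                 
                                                                 
                                                                 
                                                                 
                                                                 
                                                                 


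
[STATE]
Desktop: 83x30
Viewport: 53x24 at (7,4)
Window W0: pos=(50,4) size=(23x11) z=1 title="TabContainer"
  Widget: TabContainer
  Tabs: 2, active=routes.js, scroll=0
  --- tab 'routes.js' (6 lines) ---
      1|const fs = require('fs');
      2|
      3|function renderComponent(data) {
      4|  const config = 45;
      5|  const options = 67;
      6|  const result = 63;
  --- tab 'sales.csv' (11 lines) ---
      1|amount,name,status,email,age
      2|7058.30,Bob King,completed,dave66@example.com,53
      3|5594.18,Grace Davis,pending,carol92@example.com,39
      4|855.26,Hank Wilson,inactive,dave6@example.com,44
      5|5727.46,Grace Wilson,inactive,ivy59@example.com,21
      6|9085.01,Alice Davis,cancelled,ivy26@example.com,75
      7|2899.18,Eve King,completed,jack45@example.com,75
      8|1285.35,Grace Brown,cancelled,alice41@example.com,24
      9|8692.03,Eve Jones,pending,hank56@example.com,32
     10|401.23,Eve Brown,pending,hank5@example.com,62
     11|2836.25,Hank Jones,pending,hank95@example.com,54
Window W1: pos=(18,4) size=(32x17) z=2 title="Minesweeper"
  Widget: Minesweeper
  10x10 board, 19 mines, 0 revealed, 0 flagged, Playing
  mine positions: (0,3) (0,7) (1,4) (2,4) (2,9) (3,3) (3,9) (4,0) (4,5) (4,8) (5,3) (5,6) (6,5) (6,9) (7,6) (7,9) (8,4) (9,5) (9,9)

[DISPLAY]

           ┏━━━━━━━━━━━━━━━━━━━━━━━━━━━━━━┓┏━━━━━━━━━
           ┃ Minesweeper                  ┃┃ TabConta
           ┠──────────────────────────────┨┠─────────
           ┃■■■■■■■■■■                    ┃┃[routes.j
           ┃■■■■■■■■■■                    ┃┃─────────
           ┃■■■■■■■■■■                    ┃┃const fs 
           ┃■■■■■■■■■■                    ┃┃         
           ┃■■■■■■■■■■                    ┃┃function 
           ┃■■■■■■■■■■                    ┃┃  const c
           ┃■■■■■■■■■■                    ┃┃  const o
           ┃■■■■■■■■■■                    ┃┗━━━━━━━━━
           ┃■■■■■■■■■■                    ┃          
           ┃■■■■■■■■■■                    ┃          
           ┃                              ┃          
           ┃                              ┃          
           ┃                              ┃          
           ┗━━━━━━━━━━━━━━━━━━━━━━━━━━━━━━┛          
                                                     
                                                     
                                                     
                                                     
                                                     
                                                     
                                                     


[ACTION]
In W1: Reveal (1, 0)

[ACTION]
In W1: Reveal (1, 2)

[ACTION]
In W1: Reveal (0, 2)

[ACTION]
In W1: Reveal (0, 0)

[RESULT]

           ┏━━━━━━━━━━━━━━━━━━━━━━━━━━━━━━┓┏━━━━━━━━━
           ┃ Minesweeper                  ┃┃ TabConta
           ┠──────────────────────────────┨┠─────────
           ┃  1■■■■■■■                    ┃┃[routes.j
           ┃  1■■■■■■■                    ┃┃─────────
           ┃  1■■■■■■■                    ┃┃const fs 
           ┃111■■■■■■■                    ┃┃         
           ┃■■■■■■■■■■                    ┃┃function 
           ┃■■■■■■■■■■                    ┃┃  const c
           ┃■■■■■■■■■■                    ┃┃  const o
           ┃■■■■■■■■■■                    ┃┗━━━━━━━━━
           ┃■■■■■■■■■■                    ┃          
           ┃■■■■■■■■■■                    ┃          
           ┃                              ┃          
           ┃                              ┃          
           ┃                              ┃          
           ┗━━━━━━━━━━━━━━━━━━━━━━━━━━━━━━┛          
                                                     
                                                     
                                                     
                                                     
                                                     
                                                     
                                                     


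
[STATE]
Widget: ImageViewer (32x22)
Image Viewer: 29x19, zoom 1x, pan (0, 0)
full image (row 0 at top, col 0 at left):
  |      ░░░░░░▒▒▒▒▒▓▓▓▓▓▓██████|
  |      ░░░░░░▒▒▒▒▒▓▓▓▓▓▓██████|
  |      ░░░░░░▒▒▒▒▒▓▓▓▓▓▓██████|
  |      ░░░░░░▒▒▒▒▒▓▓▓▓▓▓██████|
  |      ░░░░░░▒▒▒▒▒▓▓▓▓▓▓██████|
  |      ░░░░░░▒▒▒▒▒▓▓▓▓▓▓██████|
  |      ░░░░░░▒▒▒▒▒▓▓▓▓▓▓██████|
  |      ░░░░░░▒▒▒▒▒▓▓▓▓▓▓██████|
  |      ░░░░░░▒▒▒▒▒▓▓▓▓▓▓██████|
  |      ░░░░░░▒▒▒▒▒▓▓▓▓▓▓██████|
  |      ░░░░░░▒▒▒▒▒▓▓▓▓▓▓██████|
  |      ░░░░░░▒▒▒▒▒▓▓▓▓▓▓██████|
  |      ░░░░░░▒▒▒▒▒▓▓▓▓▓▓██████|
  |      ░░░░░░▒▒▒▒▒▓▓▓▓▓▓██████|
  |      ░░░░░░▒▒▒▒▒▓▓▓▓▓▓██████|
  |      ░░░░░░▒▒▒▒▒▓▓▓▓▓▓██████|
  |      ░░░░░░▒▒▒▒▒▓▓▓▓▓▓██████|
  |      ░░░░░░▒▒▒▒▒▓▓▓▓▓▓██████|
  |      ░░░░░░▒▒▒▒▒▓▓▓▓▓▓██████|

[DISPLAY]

      ░░░░░░▒▒▒▒▒▓▓▓▓▓▓██████   
      ░░░░░░▒▒▒▒▒▓▓▓▓▓▓██████   
      ░░░░░░▒▒▒▒▒▓▓▓▓▓▓██████   
      ░░░░░░▒▒▒▒▒▓▓▓▓▓▓██████   
      ░░░░░░▒▒▒▒▒▓▓▓▓▓▓██████   
      ░░░░░░▒▒▒▒▒▓▓▓▓▓▓██████   
      ░░░░░░▒▒▒▒▒▓▓▓▓▓▓██████   
      ░░░░░░▒▒▒▒▒▓▓▓▓▓▓██████   
      ░░░░░░▒▒▒▒▒▓▓▓▓▓▓██████   
      ░░░░░░▒▒▒▒▒▓▓▓▓▓▓██████   
      ░░░░░░▒▒▒▒▒▓▓▓▓▓▓██████   
      ░░░░░░▒▒▒▒▒▓▓▓▓▓▓██████   
      ░░░░░░▒▒▒▒▒▓▓▓▓▓▓██████   
      ░░░░░░▒▒▒▒▒▓▓▓▓▓▓██████   
      ░░░░░░▒▒▒▒▒▓▓▓▓▓▓██████   
      ░░░░░░▒▒▒▒▒▓▓▓▓▓▓██████   
      ░░░░░░▒▒▒▒▒▓▓▓▓▓▓██████   
      ░░░░░░▒▒▒▒▒▓▓▓▓▓▓██████   
      ░░░░░░▒▒▒▒▒▓▓▓▓▓▓██████   
                                
                                
                                


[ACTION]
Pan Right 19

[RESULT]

▓▓▓▓██████                      
▓▓▓▓██████                      
▓▓▓▓██████                      
▓▓▓▓██████                      
▓▓▓▓██████                      
▓▓▓▓██████                      
▓▓▓▓██████                      
▓▓▓▓██████                      
▓▓▓▓██████                      
▓▓▓▓██████                      
▓▓▓▓██████                      
▓▓▓▓██████                      
▓▓▓▓██████                      
▓▓▓▓██████                      
▓▓▓▓██████                      
▓▓▓▓██████                      
▓▓▓▓██████                      
▓▓▓▓██████                      
▓▓▓▓██████                      
                                
                                
                                


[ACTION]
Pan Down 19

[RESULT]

                                
                                
                                
                                
                                
                                
                                
                                
                                
                                
                                
                                
                                
                                
                                
                                
                                
                                
                                
                                
                                
                                


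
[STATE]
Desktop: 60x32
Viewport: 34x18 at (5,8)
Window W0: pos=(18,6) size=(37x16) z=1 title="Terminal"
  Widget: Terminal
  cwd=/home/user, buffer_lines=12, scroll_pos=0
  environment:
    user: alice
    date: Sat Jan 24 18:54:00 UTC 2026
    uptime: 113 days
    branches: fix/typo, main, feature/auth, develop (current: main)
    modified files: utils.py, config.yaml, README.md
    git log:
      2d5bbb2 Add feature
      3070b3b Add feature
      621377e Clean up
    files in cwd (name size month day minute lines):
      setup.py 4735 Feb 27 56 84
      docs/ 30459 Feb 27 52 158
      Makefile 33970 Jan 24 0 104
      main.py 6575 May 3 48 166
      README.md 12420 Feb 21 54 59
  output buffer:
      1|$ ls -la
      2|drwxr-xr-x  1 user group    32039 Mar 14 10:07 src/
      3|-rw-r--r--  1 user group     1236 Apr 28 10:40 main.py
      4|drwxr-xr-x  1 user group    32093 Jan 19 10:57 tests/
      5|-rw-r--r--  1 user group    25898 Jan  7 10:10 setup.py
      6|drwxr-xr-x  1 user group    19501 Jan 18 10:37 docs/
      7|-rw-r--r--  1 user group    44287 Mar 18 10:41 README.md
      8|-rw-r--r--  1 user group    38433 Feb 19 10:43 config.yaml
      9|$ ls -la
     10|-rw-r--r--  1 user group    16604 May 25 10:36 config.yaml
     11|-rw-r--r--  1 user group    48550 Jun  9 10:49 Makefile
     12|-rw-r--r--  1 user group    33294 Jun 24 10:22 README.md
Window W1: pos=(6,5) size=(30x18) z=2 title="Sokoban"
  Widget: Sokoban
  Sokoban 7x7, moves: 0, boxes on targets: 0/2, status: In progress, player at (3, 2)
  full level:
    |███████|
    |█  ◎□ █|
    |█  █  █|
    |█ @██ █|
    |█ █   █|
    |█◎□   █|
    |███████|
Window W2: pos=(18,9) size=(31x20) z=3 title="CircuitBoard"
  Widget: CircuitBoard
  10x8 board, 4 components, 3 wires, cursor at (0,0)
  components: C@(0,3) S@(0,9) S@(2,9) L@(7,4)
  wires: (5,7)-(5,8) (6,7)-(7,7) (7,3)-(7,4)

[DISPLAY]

 ┃███████                     ┃───
 ┃█  ◎□ █    ┏━━━━━━━━━━━━━━━━━━━━
 ┃█  █  █    ┃ CircuitBoard       
 ┃█ @██ █    ┠────────────────────
 ┃█ █   █    ┃   0 1 2 3 4 5 6 7 8
 ┃█◎□   █    ┃0  [.]          C   
 ┃███████    ┃                    
 ┃Moves: 0  0┃1                   
 ┃           ┃                    
 ┃           ┃2                   
 ┃           ┃                    
 ┃           ┃3                   
 ┃           ┃                    
 ┃           ┃4                   
 ┗━━━━━━━━━━━┃                    
             ┃5                   
             ┃                    
             ┃6                   


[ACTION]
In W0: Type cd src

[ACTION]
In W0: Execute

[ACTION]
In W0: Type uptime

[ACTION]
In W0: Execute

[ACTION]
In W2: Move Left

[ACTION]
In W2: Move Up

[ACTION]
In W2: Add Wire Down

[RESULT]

 ┃███████                     ┃───
 ┃█  ◎□ █    ┏━━━━━━━━━━━━━━━━━━━━
 ┃█  █  █    ┃ CircuitBoard       
 ┃█ @██ █    ┠────────────────────
 ┃█ █   █    ┃   0 1 2 3 4 5 6 7 8
 ┃█◎□   █    ┃0  [.]          C   
 ┃███████    ┃    │               
 ┃Moves: 0  0┃1   ·               
 ┃           ┃                    
 ┃           ┃2                   
 ┃           ┃                    
 ┃           ┃3                   
 ┃           ┃                    
 ┃           ┃4                   
 ┗━━━━━━━━━━━┃                    
             ┃5                   
             ┃                    
             ┃6                   


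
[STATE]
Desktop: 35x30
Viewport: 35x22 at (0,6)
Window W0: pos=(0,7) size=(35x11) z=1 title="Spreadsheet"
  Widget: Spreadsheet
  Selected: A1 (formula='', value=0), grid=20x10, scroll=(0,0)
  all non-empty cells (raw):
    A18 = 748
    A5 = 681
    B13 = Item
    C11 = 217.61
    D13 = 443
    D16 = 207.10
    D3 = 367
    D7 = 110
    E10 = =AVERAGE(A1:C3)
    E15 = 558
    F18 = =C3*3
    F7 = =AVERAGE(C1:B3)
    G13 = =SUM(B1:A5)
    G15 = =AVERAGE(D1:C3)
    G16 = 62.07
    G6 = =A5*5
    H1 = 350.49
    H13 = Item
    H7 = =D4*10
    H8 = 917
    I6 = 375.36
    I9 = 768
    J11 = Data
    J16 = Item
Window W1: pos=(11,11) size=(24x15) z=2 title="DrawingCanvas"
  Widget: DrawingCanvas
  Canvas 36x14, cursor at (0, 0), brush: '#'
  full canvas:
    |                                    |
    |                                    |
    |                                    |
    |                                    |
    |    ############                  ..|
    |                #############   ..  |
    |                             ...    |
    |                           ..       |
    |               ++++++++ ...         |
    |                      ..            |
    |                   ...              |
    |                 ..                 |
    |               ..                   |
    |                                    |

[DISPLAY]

                                   
┏━━━━━━━━━━━━━━━━━━━━━━━━━━━━━━━━━┓
┃ Spreadsheet                     ┃
┠─────────────────────────────────┨
┃A1:                              ┃
┃       A  ┏━━━━━━━━━━━━━━━━━━━━━━┓
┃----------┃ DrawingCanvas        ┃
┃  1      [┠──────────────────────┨
┃  2       ┃+                     ┃
┃  3       ┃                      ┃
┃  4       ┃                      ┃
┗━━━━━━━━━━┃                      ┃
           ┃    ############      ┃
           ┃                ######┃
           ┃                      ┃
           ┃                      ┃
           ┃               +++++++┃
           ┃                      ┃
           ┃                   ...┃
           ┗━━━━━━━━━━━━━━━━━━━━━━┛
                                   
                                   


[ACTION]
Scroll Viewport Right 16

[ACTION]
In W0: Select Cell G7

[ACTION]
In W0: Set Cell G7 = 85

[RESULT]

                                   
┏━━━━━━━━━━━━━━━━━━━━━━━━━━━━━━━━━┓
┃ Spreadsheet                     ┃
┠─────────────────────────────────┨
┃G7: 85                           ┃
┃       A  ┏━━━━━━━━━━━━━━━━━━━━━━┓
┃----------┃ DrawingCanvas        ┃
┃  1       ┠──────────────────────┨
┃  2       ┃+                     ┃
┃  3       ┃                      ┃
┃  4       ┃                      ┃
┗━━━━━━━━━━┃                      ┃
           ┃    ############      ┃
           ┃                ######┃
           ┃                      ┃
           ┃                      ┃
           ┃               +++++++┃
           ┃                      ┃
           ┃                   ...┃
           ┗━━━━━━━━━━━━━━━━━━━━━━┛
                                   
                                   


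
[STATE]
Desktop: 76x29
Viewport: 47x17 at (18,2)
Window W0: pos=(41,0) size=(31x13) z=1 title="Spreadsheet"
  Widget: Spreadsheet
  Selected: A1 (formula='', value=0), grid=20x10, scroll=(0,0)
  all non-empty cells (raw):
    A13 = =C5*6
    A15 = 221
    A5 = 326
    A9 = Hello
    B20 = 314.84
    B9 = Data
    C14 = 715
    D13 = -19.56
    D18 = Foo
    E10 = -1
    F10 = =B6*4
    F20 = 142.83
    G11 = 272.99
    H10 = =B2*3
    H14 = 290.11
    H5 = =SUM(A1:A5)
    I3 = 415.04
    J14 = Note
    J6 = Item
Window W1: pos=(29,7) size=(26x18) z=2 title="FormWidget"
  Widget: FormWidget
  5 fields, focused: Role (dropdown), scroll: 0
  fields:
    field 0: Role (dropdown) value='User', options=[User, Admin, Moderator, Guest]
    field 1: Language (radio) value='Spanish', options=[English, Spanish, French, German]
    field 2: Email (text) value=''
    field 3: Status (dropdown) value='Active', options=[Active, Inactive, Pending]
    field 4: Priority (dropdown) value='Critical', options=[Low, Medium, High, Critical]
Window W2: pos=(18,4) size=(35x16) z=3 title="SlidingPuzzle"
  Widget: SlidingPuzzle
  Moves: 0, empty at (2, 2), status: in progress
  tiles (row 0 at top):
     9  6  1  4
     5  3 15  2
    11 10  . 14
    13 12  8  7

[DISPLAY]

                       ┠───────────────────────
                       ┃A1:                    
┏━━━━━━━━━━━━━━━━━━━━━━━━━━━━━━━━━┓    B       
┃ SlidingPuzzle                   ┃------------
┠─────────────────────────────────┨]       0   
┃┌────┬────┬────┬────┐            ┃━┓      0   
┃│  9 │  6 │  1 │  4 │            ┃ ┃      0   
┃├────┼────┼────┼────┤            ┃─┨      0   
┃│  5 │  3 │ 15 │  2 │            ┃]┃      0   
┃├────┼────┼────┼────┤            ┃s┃      0   
┃│ 11 │ 10 │    │ 14 │            ┃]┃━━━━━━━━━━
┃├────┼────┼────┼────┤            ┃]┃          
┃│ 13 │ 12 │  8 │  7 │            ┃]┃          
┃└────┴────┴────┴────┘            ┃ ┃          
┃Moves: 0                         ┃ ┃          
┃                                 ┃ ┃          
┃                                 ┃ ┃          


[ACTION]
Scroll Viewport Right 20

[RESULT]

            ┠─────────────────────────────┨    
            ┃A1:                          ┃    
━━━━━━━━━━━━━━━━━━━━━━━┓    B       C     ┃    
zzle                   ┃------------------┃    
───────────────────────┨]       0       0 ┃    
┬────┬────┐            ┃━┓      0       0 ┃    
│  1 │  4 │            ┃ ┃      0       0 ┃    
┼────┼────┤            ┃─┨      0       0 ┃    
│ 15 │  2 │            ┃]┃      0       0 ┃    
┼────┼────┤            ┃s┃      0       0 ┃    
│    │ 14 │            ┃]┃━━━━━━━━━━━━━━━━┛    
┼────┼────┤            ┃]┃                     
│  8 │  7 │            ┃]┃                     
┴────┴────┘            ┃ ┃                     
                       ┃ ┃                     
                       ┃ ┃                     
                       ┃ ┃                     


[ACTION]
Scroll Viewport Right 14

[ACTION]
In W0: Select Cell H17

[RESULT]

            ┠─────────────────────────────┨    
            ┃H17:                         ┃    
━━━━━━━━━━━━━━━━━━━━━━━┓    B       C     ┃    
zzle                   ┃------------------┃    
───────────────────────┨0       0       0 ┃    
┬────┬────┐            ┃━┓      0       0 ┃    
│  1 │  4 │            ┃ ┃      0       0 ┃    
┼────┼────┤            ┃─┨      0       0 ┃    
│ 15 │  2 │            ┃]┃      0       0 ┃    
┼────┼────┤            ┃s┃      0       0 ┃    
│    │ 14 │            ┃]┃━━━━━━━━━━━━━━━━┛    
┼────┼────┤            ┃]┃                     
│  8 │  7 │            ┃]┃                     
┴────┴────┘            ┃ ┃                     
                       ┃ ┃                     
                       ┃ ┃                     
                       ┃ ┃                     


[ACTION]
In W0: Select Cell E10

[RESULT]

            ┠─────────────────────────────┨    
            ┃E10: -1                      ┃    
━━━━━━━━━━━━━━━━━━━━━━━┓    B       C     ┃    
zzle                   ┃------------------┃    
───────────────────────┨0       0       0 ┃    
┬────┬────┐            ┃━┓      0       0 ┃    
│  1 │  4 │            ┃ ┃      0       0 ┃    
┼────┼────┤            ┃─┨      0       0 ┃    
│ 15 │  2 │            ┃]┃      0       0 ┃    
┼────┼────┤            ┃s┃      0       0 ┃    
│    │ 14 │            ┃]┃━━━━━━━━━━━━━━━━┛    
┼────┼────┤            ┃]┃                     
│  8 │  7 │            ┃]┃                     
┴────┴────┘            ┃ ┃                     
                       ┃ ┃                     
                       ┃ ┃                     
                       ┃ ┃                     
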